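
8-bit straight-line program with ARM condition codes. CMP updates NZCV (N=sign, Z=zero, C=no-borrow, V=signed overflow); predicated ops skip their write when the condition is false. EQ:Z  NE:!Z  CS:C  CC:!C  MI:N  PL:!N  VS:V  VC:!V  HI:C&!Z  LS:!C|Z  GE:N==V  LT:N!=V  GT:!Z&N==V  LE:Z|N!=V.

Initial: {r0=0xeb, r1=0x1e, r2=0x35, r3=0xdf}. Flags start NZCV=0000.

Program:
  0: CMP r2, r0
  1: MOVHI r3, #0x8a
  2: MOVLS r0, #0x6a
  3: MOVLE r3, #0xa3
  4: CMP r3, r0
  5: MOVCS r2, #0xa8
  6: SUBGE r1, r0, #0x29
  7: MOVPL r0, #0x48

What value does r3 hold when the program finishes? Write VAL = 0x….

[0] flags=0000 → (cmp)
[1] flags=0000 HI?F → skip
[2] flags=0000 LS?T → r0=0x6a
[3] flags=0000 LE?F → skip
[4] flags=0011 → (cmp)
[5] flags=0011 CS?T → r2=0xa8
[6] flags=0011 GE?F → skip
[7] flags=0011 PL?T → r0=0x48

VAL = 0xdf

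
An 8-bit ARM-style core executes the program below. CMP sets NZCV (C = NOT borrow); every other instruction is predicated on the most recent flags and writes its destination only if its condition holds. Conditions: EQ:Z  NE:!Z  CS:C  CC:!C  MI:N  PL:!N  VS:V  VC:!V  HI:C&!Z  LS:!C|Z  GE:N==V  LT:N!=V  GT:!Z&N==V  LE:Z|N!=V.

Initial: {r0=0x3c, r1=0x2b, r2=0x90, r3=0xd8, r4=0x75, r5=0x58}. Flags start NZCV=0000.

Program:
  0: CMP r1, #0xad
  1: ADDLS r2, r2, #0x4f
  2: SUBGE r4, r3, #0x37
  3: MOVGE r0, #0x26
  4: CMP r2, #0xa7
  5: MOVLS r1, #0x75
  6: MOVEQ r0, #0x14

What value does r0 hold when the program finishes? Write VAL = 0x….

[0] flags=0000 → (cmp)
[1] flags=0000 LS?T → r2=0xdf
[2] flags=0000 GE?T → r4=0xa1
[3] flags=0000 GE?T → r0=0x26
[4] flags=0010 → (cmp)
[5] flags=0010 LS?F → skip
[6] flags=0010 EQ?F → skip

VAL = 0x26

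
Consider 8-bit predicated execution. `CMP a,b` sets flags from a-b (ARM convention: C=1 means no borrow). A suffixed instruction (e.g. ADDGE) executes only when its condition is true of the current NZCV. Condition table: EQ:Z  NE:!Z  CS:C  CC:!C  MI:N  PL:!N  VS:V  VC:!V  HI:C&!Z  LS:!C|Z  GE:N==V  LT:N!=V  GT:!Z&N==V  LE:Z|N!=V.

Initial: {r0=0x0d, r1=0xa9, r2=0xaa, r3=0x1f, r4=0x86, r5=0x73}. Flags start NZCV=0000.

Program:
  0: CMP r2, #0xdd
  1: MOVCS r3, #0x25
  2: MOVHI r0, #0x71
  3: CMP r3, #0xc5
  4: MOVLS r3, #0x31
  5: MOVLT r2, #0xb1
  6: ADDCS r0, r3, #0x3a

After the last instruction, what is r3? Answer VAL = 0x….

VAL = 0x31

0: ✓ CMP  NZCV=1000
1: · MOVCS
2: · MOVHI
3: ✓ CMP  NZCV=0000
4: ✓ MOVLS  r3←0x31
5: · MOVLT
6: · ADDCS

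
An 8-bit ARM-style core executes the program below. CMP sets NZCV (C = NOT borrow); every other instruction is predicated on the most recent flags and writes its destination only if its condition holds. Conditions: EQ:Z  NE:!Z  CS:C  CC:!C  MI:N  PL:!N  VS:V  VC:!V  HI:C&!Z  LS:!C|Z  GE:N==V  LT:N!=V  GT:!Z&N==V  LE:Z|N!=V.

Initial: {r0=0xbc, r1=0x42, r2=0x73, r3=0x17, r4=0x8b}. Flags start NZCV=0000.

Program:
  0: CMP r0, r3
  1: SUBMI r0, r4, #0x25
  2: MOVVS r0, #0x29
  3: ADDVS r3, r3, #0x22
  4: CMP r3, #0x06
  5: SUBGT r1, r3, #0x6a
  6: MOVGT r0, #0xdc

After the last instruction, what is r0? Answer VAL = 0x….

VAL = 0xdc

[0] flags=1010 → (cmp)
[1] flags=1010 MI?T → r0=0x66
[2] flags=1010 VS?F → skip
[3] flags=1010 VS?F → skip
[4] flags=0010 → (cmp)
[5] flags=0010 GT?T → r1=0xad
[6] flags=0010 GT?T → r0=0xdc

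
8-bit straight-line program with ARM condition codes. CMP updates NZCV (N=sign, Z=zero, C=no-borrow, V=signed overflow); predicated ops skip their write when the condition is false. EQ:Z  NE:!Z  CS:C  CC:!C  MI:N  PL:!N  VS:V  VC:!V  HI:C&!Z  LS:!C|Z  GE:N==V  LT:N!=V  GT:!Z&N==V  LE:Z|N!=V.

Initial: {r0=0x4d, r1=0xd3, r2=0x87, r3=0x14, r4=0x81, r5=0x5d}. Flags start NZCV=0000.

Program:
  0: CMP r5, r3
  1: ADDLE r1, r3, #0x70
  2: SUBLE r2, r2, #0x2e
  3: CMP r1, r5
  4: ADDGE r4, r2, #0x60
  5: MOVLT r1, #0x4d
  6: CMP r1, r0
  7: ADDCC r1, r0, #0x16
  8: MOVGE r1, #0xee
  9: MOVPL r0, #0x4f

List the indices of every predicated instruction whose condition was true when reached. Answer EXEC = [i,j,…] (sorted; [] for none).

[0] flags=0010 → (cmp)
[1] flags=0010 LE?F → skip
[2] flags=0010 LE?F → skip
[3] flags=0011 → (cmp)
[4] flags=0011 GE?F → skip
[5] flags=0011 LT?T → r1=0x4d
[6] flags=0110 → (cmp)
[7] flags=0110 CC?F → skip
[8] flags=0110 GE?T → r1=0xee
[9] flags=0110 PL?T → r0=0x4f

EXEC = [5,8,9]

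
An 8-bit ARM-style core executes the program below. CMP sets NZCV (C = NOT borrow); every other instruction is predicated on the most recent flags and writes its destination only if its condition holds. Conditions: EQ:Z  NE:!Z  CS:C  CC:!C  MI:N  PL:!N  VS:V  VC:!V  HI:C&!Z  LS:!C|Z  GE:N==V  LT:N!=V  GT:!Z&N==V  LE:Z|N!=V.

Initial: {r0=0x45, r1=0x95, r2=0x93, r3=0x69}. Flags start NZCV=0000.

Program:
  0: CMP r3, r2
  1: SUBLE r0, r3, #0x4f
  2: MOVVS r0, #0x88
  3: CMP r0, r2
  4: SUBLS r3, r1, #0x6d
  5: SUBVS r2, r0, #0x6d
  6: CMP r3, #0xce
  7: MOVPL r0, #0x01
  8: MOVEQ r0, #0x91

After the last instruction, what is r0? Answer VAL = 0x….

VAL = 0x01

0: ✓ CMP  NZCV=1001
1: · SUBLE
2: ✓ MOVVS  r0←0x88
3: ✓ CMP  NZCV=1000
4: ✓ SUBLS  r3←0x28
5: · SUBVS
6: ✓ CMP  NZCV=0000
7: ✓ MOVPL  r0←0x01
8: · MOVEQ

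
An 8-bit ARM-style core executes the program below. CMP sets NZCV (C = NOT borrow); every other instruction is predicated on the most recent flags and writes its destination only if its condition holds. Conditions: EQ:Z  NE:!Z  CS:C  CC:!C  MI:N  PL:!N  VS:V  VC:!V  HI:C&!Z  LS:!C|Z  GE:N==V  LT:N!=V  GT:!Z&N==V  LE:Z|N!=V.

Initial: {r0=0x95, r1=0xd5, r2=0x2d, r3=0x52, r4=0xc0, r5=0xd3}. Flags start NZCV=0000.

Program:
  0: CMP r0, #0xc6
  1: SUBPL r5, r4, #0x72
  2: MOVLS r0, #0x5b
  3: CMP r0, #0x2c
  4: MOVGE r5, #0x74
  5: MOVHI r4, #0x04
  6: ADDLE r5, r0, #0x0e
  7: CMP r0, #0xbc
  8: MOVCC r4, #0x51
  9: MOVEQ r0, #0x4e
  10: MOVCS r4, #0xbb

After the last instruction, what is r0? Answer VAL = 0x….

VAL = 0x5b

[0] flags=1000 → (cmp)
[1] flags=1000 PL?F → skip
[2] flags=1000 LS?T → r0=0x5b
[3] flags=0010 → (cmp)
[4] flags=0010 GE?T → r5=0x74
[5] flags=0010 HI?T → r4=0x04
[6] flags=0010 LE?F → skip
[7] flags=1001 → (cmp)
[8] flags=1001 CC?T → r4=0x51
[9] flags=1001 EQ?F → skip
[10] flags=1001 CS?F → skip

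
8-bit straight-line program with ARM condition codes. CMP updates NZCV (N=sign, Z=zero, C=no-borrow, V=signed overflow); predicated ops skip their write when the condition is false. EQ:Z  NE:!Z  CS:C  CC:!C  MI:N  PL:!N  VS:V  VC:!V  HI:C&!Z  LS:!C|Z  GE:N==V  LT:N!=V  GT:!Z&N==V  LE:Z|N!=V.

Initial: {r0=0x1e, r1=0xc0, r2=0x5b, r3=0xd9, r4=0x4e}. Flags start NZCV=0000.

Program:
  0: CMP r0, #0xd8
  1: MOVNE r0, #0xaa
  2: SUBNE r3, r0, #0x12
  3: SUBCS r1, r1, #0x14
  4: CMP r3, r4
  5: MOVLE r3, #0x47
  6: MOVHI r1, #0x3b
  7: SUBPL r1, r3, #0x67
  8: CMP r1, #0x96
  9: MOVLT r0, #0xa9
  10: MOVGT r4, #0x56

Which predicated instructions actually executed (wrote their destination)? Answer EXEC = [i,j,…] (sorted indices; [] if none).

[0] flags=0000 → (cmp)
[1] flags=0000 NE?T → r0=0xaa
[2] flags=0000 NE?T → r3=0x98
[3] flags=0000 CS?F → skip
[4] flags=0011 → (cmp)
[5] flags=0011 LE?T → r3=0x47
[6] flags=0011 HI?T → r1=0x3b
[7] flags=0011 PL?T → r1=0xe0
[8] flags=0010 → (cmp)
[9] flags=0010 LT?F → skip
[10] flags=0010 GT?T → r4=0x56

EXEC = [1,2,5,6,7,10]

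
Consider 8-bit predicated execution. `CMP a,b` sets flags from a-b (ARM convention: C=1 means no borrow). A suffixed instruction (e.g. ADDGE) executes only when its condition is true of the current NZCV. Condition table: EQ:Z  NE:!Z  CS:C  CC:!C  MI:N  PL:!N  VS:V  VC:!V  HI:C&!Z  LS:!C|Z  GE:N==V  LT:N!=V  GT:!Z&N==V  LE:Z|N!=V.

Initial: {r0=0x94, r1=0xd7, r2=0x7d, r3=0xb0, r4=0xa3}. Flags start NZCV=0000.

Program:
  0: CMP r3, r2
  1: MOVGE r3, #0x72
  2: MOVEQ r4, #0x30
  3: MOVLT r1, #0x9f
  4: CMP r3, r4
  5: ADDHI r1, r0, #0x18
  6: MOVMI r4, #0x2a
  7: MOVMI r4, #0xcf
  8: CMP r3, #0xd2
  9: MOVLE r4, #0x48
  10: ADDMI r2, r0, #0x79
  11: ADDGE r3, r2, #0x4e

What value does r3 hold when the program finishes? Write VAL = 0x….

VAL = 0xb0

0: ✓ CMP  NZCV=0011
1: · MOVGE
2: · MOVEQ
3: ✓ MOVLT  r1←0x9f
4: ✓ CMP  NZCV=0010
5: ✓ ADDHI  r1←0xac
6: · MOVMI
7: · MOVMI
8: ✓ CMP  NZCV=1000
9: ✓ MOVLE  r4←0x48
10: ✓ ADDMI  r2←0x0d
11: · ADDGE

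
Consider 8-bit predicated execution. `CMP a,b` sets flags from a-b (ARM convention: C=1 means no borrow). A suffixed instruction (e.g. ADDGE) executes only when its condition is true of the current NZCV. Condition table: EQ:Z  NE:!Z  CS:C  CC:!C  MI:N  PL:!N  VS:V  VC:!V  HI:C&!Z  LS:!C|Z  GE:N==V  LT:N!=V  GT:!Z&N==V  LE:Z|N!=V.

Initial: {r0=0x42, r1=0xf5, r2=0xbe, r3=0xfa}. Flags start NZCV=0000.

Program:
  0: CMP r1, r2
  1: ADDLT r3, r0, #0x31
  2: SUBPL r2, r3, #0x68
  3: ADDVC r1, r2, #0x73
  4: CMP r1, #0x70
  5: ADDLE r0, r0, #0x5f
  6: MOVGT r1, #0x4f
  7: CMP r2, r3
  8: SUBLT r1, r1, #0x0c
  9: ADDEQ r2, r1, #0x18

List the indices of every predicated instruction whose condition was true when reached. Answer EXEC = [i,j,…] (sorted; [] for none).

[0] flags=0010 → (cmp)
[1] flags=0010 LT?F → skip
[2] flags=0010 PL?T → r2=0x92
[3] flags=0010 VC?T → r1=0x05
[4] flags=1000 → (cmp)
[5] flags=1000 LE?T → r0=0xa1
[6] flags=1000 GT?F → skip
[7] flags=1000 → (cmp)
[8] flags=1000 LT?T → r1=0xf9
[9] flags=1000 EQ?F → skip

EXEC = [2,3,5,8]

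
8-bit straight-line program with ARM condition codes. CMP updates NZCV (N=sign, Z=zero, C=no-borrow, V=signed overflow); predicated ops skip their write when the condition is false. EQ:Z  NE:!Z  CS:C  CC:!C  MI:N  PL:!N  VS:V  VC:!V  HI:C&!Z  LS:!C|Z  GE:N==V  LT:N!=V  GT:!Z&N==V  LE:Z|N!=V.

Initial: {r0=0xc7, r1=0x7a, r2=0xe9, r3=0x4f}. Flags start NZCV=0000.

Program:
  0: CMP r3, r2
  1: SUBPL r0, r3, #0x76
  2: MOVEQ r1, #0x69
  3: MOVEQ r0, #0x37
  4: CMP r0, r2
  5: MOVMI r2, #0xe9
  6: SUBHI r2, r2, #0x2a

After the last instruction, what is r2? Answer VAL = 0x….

VAL = 0xe9

0: ✓ CMP  NZCV=0000
1: ✓ SUBPL  r0←0xd9
2: · MOVEQ
3: · MOVEQ
4: ✓ CMP  NZCV=1000
5: ✓ MOVMI  r2←0xe9
6: · SUBHI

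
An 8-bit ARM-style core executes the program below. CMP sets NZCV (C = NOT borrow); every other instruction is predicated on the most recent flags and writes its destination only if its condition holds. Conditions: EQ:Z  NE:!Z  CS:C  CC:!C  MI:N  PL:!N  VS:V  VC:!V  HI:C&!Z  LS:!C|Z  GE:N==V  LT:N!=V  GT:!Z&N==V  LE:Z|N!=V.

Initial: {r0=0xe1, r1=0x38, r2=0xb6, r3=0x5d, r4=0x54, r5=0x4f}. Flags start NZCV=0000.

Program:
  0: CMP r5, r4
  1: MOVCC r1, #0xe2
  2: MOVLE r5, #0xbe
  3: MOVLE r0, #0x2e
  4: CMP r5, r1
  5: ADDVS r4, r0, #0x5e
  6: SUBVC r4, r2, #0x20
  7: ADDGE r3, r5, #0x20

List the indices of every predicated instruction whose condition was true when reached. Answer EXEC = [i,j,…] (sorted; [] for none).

EXEC = [1,2,3,6]

[0] flags=1000 → (cmp)
[1] flags=1000 CC?T → r1=0xe2
[2] flags=1000 LE?T → r5=0xbe
[3] flags=1000 LE?T → r0=0x2e
[4] flags=1000 → (cmp)
[5] flags=1000 VS?F → skip
[6] flags=1000 VC?T → r4=0x96
[7] flags=1000 GE?F → skip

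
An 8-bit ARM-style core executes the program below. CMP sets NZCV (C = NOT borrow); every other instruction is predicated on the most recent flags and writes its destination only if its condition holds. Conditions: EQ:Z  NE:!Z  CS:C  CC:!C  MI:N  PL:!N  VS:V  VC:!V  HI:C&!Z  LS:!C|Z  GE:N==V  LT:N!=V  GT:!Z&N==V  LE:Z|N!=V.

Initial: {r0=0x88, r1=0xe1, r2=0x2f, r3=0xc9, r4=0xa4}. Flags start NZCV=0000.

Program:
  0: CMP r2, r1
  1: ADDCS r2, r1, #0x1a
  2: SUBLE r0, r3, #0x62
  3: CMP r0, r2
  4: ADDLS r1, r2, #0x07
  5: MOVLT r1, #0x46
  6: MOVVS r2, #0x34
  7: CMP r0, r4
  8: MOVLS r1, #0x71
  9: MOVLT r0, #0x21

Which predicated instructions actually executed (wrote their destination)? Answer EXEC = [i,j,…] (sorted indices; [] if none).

EXEC = [5,6,8,9]

0: ✓ CMP  NZCV=0000
1: · ADDCS
2: · SUBLE
3: ✓ CMP  NZCV=0011
4: · ADDLS
5: ✓ MOVLT  r1←0x46
6: ✓ MOVVS  r2←0x34
7: ✓ CMP  NZCV=1000
8: ✓ MOVLS  r1←0x71
9: ✓ MOVLT  r0←0x21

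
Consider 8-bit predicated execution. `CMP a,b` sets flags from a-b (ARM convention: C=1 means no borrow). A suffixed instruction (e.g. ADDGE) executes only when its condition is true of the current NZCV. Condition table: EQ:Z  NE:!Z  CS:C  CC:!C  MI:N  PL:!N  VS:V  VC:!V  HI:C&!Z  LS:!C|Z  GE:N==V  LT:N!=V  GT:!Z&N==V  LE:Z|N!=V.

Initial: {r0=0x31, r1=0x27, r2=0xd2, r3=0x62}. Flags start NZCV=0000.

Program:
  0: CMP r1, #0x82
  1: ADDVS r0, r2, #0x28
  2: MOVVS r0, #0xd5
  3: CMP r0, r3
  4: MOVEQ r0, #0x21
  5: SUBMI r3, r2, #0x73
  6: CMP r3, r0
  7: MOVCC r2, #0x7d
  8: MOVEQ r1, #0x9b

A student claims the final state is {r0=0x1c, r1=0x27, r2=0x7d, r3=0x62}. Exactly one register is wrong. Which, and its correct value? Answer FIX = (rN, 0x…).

FIX = (r0, 0xd5)

[0] flags=1001 → (cmp)
[1] flags=1001 VS?T → r0=0xfa
[2] flags=1001 VS?T → r0=0xd5
[3] flags=0011 → (cmp)
[4] flags=0011 EQ?F → skip
[5] flags=0011 MI?F → skip
[6] flags=1001 → (cmp)
[7] flags=1001 CC?T → r2=0x7d
[8] flags=1001 EQ?F → skip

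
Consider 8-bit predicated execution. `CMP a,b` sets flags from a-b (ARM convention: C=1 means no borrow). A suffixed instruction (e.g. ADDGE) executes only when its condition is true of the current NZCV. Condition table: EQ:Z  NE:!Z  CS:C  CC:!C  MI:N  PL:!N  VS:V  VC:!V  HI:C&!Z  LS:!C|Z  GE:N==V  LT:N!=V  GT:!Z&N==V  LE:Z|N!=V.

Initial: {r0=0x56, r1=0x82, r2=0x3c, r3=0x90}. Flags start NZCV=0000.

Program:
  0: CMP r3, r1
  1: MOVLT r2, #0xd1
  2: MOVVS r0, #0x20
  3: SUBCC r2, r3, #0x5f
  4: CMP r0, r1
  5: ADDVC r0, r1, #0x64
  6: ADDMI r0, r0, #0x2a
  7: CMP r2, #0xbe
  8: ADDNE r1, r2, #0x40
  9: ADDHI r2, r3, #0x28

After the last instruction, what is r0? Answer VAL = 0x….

[0] flags=0010 → (cmp)
[1] flags=0010 LT?F → skip
[2] flags=0010 VS?F → skip
[3] flags=0010 CC?F → skip
[4] flags=1001 → (cmp)
[5] flags=1001 VC?F → skip
[6] flags=1001 MI?T → r0=0x80
[7] flags=0000 → (cmp)
[8] flags=0000 NE?T → r1=0x7c
[9] flags=0000 HI?F → skip

VAL = 0x80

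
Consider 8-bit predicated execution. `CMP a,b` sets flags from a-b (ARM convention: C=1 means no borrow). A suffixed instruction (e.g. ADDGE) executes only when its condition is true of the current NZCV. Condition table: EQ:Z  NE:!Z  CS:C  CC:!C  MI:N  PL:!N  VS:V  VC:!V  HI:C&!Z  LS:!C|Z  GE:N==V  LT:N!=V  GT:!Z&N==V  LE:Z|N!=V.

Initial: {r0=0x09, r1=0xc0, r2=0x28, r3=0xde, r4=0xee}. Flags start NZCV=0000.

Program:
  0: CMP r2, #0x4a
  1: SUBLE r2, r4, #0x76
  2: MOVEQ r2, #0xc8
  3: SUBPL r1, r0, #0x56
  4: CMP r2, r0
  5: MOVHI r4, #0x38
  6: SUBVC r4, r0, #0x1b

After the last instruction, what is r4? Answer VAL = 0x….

VAL = 0xee

[0] flags=1000 → (cmp)
[1] flags=1000 LE?T → r2=0x78
[2] flags=1000 EQ?F → skip
[3] flags=1000 PL?F → skip
[4] flags=0010 → (cmp)
[5] flags=0010 HI?T → r4=0x38
[6] flags=0010 VC?T → r4=0xee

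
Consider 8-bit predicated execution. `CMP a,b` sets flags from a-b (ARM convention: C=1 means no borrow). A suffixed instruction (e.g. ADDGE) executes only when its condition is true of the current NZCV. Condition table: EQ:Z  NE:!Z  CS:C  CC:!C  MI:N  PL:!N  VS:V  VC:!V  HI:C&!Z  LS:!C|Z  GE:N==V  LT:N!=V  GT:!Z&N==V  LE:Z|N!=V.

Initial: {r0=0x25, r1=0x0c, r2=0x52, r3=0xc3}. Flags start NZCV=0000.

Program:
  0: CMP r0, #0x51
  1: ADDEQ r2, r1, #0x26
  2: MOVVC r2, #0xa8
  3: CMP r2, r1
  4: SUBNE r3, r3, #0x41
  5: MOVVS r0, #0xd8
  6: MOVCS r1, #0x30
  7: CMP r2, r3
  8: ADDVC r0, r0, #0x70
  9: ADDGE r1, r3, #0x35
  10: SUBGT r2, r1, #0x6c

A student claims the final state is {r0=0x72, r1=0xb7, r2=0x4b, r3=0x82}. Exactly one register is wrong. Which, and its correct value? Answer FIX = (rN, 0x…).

FIX = (r0, 0x95)

[0] flags=1000 → (cmp)
[1] flags=1000 EQ?F → skip
[2] flags=1000 VC?T → r2=0xa8
[3] flags=1010 → (cmp)
[4] flags=1010 NE?T → r3=0x82
[5] flags=1010 VS?F → skip
[6] flags=1010 CS?T → r1=0x30
[7] flags=0010 → (cmp)
[8] flags=0010 VC?T → r0=0x95
[9] flags=0010 GE?T → r1=0xb7
[10] flags=0010 GT?T → r2=0x4b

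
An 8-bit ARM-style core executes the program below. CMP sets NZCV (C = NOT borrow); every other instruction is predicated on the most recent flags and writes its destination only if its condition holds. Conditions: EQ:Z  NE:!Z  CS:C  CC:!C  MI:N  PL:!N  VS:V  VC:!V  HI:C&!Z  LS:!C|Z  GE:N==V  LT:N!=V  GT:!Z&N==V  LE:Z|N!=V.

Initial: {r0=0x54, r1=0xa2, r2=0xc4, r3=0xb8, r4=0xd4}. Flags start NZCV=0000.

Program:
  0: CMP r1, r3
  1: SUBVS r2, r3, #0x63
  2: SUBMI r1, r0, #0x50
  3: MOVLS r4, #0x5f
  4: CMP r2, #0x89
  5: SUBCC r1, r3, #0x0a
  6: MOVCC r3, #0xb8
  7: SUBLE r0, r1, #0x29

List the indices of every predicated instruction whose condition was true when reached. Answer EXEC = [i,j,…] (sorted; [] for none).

EXEC = [2,3]

[0] flags=1000 → (cmp)
[1] flags=1000 VS?F → skip
[2] flags=1000 MI?T → r1=0x04
[3] flags=1000 LS?T → r4=0x5f
[4] flags=0010 → (cmp)
[5] flags=0010 CC?F → skip
[6] flags=0010 CC?F → skip
[7] flags=0010 LE?F → skip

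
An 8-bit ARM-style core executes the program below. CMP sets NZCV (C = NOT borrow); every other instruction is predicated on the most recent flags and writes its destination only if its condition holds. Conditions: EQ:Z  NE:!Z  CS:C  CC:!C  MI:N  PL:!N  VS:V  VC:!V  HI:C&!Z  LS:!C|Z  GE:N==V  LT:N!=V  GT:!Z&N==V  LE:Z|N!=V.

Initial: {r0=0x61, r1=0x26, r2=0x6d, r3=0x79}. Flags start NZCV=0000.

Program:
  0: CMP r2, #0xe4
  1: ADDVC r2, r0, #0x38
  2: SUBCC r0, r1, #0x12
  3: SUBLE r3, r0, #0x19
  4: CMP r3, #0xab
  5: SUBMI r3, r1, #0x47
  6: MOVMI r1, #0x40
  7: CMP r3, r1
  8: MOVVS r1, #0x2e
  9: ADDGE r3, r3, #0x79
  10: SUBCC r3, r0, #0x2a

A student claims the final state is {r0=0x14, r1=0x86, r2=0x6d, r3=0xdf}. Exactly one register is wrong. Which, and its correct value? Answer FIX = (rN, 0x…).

0: ✓ CMP  NZCV=1001
1: · ADDVC
2: ✓ SUBCC  r0←0x14
3: · SUBLE
4: ✓ CMP  NZCV=1001
5: ✓ SUBMI  r3←0xdf
6: ✓ MOVMI  r1←0x40
7: ✓ CMP  NZCV=1010
8: · MOVVS
9: · ADDGE
10: · SUBCC

FIX = (r1, 0x40)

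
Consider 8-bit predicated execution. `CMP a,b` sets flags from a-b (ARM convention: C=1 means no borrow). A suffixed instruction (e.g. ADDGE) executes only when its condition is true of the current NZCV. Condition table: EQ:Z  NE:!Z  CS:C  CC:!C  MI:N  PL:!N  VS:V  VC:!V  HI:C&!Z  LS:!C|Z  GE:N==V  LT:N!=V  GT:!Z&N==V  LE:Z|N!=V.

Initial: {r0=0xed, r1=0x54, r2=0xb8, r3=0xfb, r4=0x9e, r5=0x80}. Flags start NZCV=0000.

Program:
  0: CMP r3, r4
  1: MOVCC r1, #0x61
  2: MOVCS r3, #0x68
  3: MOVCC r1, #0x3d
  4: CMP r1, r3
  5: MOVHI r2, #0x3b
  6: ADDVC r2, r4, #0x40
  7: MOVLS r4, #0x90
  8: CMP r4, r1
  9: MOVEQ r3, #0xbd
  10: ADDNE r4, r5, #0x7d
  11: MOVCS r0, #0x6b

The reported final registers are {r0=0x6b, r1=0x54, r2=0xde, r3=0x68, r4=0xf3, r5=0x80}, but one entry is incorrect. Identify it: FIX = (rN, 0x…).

0: ✓ CMP  NZCV=0010
1: · MOVCC
2: ✓ MOVCS  r3←0x68
3: · MOVCC
4: ✓ CMP  NZCV=1000
5: · MOVHI
6: ✓ ADDVC  r2←0xde
7: ✓ MOVLS  r4←0x90
8: ✓ CMP  NZCV=0011
9: · MOVEQ
10: ✓ ADDNE  r4←0xfd
11: ✓ MOVCS  r0←0x6b

FIX = (r4, 0xfd)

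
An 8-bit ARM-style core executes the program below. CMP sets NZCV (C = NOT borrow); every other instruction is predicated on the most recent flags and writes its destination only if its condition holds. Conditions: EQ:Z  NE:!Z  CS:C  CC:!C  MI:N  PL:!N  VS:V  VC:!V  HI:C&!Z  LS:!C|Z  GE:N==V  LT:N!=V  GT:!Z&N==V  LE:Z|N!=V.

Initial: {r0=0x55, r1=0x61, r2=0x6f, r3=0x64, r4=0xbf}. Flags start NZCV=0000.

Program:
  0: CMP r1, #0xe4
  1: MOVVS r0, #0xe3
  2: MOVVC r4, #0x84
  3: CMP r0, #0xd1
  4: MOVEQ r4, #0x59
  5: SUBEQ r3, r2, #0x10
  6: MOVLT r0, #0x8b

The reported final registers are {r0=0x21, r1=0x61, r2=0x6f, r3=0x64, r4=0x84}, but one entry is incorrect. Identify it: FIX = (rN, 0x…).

0: ✓ CMP  NZCV=0000
1: · MOVVS
2: ✓ MOVVC  r4←0x84
3: ✓ CMP  NZCV=1001
4: · MOVEQ
5: · SUBEQ
6: · MOVLT

FIX = (r0, 0x55)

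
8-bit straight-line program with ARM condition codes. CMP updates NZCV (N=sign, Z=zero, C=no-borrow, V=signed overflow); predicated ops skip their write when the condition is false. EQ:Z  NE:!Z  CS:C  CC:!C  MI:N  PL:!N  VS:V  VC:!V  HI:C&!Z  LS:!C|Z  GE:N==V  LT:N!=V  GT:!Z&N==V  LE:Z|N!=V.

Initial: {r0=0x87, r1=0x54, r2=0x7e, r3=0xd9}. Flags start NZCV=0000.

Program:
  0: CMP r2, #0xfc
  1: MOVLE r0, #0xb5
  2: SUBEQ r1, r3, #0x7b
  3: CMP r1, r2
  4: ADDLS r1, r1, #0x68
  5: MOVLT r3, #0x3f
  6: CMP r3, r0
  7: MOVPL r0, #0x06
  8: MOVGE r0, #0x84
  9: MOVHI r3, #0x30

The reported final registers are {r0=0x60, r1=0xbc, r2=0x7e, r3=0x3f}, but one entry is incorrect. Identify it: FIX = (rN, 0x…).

FIX = (r0, 0x84)

0: ✓ CMP  NZCV=1001
1: · MOVLE
2: · SUBEQ
3: ✓ CMP  NZCV=1000
4: ✓ ADDLS  r1←0xbc
5: ✓ MOVLT  r3←0x3f
6: ✓ CMP  NZCV=1001
7: · MOVPL
8: ✓ MOVGE  r0←0x84
9: · MOVHI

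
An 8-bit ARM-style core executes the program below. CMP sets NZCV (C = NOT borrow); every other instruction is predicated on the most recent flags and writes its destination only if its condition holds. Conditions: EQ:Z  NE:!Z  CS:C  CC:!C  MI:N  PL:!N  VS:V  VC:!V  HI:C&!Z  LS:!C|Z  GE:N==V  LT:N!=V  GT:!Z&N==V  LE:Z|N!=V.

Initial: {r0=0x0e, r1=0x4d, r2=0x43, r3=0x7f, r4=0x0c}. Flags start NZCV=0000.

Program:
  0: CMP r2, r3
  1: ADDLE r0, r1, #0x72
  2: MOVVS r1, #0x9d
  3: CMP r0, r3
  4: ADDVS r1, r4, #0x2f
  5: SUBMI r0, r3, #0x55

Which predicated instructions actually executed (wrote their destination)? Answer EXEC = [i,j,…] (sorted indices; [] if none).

EXEC = [1,4]

[0] flags=1000 → (cmp)
[1] flags=1000 LE?T → r0=0xbf
[2] flags=1000 VS?F → skip
[3] flags=0011 → (cmp)
[4] flags=0011 VS?T → r1=0x3b
[5] flags=0011 MI?F → skip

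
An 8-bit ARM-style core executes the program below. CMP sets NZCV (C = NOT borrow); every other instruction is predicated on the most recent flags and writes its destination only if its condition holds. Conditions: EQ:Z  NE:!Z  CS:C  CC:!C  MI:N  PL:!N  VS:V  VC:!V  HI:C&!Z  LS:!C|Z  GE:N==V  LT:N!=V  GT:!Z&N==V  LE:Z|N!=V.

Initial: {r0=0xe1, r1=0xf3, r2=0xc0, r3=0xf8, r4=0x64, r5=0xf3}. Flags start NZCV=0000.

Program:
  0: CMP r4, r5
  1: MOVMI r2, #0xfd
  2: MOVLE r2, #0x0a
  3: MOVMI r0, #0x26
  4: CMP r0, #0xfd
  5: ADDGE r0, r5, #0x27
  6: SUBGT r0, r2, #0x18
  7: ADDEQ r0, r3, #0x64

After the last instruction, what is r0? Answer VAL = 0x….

VAL = 0xe1

0: ✓ CMP  NZCV=0000
1: · MOVMI
2: · MOVLE
3: · MOVMI
4: ✓ CMP  NZCV=1000
5: · ADDGE
6: · SUBGT
7: · ADDEQ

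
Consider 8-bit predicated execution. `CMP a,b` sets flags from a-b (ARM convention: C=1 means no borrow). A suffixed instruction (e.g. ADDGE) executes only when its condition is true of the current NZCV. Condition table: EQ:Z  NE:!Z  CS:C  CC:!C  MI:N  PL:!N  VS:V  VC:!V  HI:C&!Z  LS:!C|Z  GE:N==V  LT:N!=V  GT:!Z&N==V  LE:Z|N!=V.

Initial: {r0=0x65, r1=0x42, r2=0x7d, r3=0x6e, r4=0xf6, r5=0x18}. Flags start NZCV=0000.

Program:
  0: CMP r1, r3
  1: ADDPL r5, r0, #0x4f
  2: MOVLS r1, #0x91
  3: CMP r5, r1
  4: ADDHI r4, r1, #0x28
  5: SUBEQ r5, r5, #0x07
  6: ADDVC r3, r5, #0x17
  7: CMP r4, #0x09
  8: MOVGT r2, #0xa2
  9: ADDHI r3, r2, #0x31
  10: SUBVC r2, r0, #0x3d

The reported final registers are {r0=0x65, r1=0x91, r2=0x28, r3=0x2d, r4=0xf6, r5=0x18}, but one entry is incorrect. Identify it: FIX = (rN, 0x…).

FIX = (r3, 0xae)

[0] flags=1000 → (cmp)
[1] flags=1000 PL?F → skip
[2] flags=1000 LS?T → r1=0x91
[3] flags=1001 → (cmp)
[4] flags=1001 HI?F → skip
[5] flags=1001 EQ?F → skip
[6] flags=1001 VC?F → skip
[7] flags=1010 → (cmp)
[8] flags=1010 GT?F → skip
[9] flags=1010 HI?T → r3=0xae
[10] flags=1010 VC?T → r2=0x28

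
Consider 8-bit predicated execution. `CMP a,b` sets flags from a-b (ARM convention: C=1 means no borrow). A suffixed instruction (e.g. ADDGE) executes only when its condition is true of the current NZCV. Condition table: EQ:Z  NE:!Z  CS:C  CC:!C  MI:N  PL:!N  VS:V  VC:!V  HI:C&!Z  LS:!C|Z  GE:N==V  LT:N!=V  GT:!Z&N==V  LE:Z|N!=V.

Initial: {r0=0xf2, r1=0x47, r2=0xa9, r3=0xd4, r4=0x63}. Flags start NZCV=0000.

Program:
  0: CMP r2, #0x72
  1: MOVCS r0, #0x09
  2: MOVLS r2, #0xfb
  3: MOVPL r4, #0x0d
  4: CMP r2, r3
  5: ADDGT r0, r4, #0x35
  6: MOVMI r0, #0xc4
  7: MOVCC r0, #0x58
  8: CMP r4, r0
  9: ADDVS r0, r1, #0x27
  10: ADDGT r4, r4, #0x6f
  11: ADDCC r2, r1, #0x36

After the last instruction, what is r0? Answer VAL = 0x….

0: ✓ CMP  NZCV=0011
1: ✓ MOVCS  r0←0x09
2: · MOVLS
3: ✓ MOVPL  r4←0x0d
4: ✓ CMP  NZCV=1000
5: · ADDGT
6: ✓ MOVMI  r0←0xc4
7: ✓ MOVCC  r0←0x58
8: ✓ CMP  NZCV=1000
9: · ADDVS
10: · ADDGT
11: ✓ ADDCC  r2←0x7d

VAL = 0x58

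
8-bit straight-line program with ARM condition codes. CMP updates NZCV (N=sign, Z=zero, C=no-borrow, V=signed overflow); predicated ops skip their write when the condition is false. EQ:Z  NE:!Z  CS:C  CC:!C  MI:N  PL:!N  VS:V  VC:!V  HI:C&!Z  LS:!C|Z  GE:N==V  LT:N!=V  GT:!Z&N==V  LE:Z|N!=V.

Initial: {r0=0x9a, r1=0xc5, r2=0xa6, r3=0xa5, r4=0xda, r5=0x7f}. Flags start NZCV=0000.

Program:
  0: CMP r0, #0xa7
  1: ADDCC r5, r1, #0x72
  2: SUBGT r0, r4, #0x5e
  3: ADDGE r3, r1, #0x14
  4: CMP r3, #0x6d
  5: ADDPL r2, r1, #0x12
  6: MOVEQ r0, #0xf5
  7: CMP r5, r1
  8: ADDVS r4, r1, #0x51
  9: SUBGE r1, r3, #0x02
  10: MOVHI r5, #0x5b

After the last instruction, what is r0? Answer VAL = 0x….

0: ✓ CMP  NZCV=1000
1: ✓ ADDCC  r5←0x37
2: · SUBGT
3: · ADDGE
4: ✓ CMP  NZCV=0011
5: ✓ ADDPL  r2←0xd7
6: · MOVEQ
7: ✓ CMP  NZCV=0000
8: · ADDVS
9: ✓ SUBGE  r1←0xa3
10: · MOVHI

VAL = 0x9a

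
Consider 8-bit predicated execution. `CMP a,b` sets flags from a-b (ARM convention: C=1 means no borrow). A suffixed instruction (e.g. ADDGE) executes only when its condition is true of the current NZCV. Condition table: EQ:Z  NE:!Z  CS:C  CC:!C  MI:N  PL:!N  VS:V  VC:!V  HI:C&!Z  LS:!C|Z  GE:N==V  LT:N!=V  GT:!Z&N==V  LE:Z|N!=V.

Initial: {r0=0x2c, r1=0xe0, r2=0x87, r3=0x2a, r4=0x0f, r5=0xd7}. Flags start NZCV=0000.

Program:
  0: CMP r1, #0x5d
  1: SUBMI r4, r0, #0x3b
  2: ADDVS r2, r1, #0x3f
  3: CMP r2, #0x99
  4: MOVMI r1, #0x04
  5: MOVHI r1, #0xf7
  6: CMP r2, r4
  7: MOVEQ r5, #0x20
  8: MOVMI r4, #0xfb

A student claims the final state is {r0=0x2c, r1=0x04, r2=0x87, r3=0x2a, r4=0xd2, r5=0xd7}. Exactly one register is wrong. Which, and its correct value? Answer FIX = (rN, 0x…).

FIX = (r4, 0xfb)

0: ✓ CMP  NZCV=1010
1: ✓ SUBMI  r4←0xf1
2: · ADDVS
3: ✓ CMP  NZCV=1000
4: ✓ MOVMI  r1←0x04
5: · MOVHI
6: ✓ CMP  NZCV=1000
7: · MOVEQ
8: ✓ MOVMI  r4←0xfb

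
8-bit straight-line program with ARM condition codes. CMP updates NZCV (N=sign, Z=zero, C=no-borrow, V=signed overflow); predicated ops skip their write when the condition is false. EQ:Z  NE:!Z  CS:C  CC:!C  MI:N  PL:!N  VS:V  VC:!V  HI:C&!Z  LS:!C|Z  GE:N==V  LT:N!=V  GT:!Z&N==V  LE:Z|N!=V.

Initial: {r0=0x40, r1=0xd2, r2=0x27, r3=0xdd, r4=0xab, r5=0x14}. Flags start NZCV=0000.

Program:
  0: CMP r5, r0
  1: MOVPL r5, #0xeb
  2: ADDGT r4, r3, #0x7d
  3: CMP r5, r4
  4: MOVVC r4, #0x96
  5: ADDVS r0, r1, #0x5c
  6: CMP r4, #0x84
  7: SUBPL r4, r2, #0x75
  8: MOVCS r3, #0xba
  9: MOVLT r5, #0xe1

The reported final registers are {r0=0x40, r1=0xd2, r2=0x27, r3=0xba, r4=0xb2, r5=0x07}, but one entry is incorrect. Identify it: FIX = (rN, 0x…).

[0] flags=1000 → (cmp)
[1] flags=1000 PL?F → skip
[2] flags=1000 GT?F → skip
[3] flags=0000 → (cmp)
[4] flags=0000 VC?T → r4=0x96
[5] flags=0000 VS?F → skip
[6] flags=0010 → (cmp)
[7] flags=0010 PL?T → r4=0xb2
[8] flags=0010 CS?T → r3=0xba
[9] flags=0010 LT?F → skip

FIX = (r5, 0x14)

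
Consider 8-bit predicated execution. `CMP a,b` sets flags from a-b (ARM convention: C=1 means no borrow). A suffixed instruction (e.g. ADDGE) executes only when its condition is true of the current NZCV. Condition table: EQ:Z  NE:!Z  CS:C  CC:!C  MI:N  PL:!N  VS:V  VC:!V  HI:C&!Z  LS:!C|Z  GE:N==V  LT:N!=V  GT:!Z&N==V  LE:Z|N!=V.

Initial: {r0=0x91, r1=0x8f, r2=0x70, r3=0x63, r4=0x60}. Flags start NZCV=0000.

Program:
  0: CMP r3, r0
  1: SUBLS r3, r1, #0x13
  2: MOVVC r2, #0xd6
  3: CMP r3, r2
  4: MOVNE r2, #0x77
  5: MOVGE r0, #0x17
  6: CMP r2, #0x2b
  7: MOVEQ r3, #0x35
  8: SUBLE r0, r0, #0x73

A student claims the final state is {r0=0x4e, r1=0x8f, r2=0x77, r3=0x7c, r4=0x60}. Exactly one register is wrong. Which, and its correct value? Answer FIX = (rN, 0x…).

FIX = (r0, 0x17)

[0] flags=1001 → (cmp)
[1] flags=1001 LS?T → r3=0x7c
[2] flags=1001 VC?F → skip
[3] flags=0010 → (cmp)
[4] flags=0010 NE?T → r2=0x77
[5] flags=0010 GE?T → r0=0x17
[6] flags=0010 → (cmp)
[7] flags=0010 EQ?F → skip
[8] flags=0010 LE?F → skip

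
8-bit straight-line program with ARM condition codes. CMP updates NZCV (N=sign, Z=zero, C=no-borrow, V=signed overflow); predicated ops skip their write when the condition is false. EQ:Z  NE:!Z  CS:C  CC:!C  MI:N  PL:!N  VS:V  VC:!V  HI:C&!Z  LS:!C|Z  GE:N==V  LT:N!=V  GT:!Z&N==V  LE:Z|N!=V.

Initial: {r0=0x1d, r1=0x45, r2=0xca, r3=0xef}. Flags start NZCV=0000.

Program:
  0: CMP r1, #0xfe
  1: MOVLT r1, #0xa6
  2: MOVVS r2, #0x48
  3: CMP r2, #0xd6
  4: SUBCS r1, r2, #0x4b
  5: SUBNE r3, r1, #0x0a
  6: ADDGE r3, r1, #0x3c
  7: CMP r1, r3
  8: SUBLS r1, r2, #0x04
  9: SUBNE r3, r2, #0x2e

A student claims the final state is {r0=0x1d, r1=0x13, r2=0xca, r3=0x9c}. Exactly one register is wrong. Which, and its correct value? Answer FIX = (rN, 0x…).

FIX = (r1, 0x45)

0: ✓ CMP  NZCV=0000
1: · MOVLT
2: · MOVVS
3: ✓ CMP  NZCV=1000
4: · SUBCS
5: ✓ SUBNE  r3←0x3b
6: · ADDGE
7: ✓ CMP  NZCV=0010
8: · SUBLS
9: ✓ SUBNE  r3←0x9c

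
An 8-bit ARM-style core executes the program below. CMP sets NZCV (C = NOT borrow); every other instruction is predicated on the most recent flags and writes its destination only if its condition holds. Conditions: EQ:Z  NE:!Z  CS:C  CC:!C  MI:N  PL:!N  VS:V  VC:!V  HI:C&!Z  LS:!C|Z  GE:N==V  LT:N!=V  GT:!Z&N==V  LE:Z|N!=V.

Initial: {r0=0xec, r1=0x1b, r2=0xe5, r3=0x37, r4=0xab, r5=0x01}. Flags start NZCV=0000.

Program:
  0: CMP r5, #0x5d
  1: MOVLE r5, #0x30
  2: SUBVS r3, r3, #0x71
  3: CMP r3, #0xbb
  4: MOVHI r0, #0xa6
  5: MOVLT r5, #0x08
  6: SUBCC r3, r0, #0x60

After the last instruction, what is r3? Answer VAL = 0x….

VAL = 0x8c

[0] flags=1000 → (cmp)
[1] flags=1000 LE?T → r5=0x30
[2] flags=1000 VS?F → skip
[3] flags=0000 → (cmp)
[4] flags=0000 HI?F → skip
[5] flags=0000 LT?F → skip
[6] flags=0000 CC?T → r3=0x8c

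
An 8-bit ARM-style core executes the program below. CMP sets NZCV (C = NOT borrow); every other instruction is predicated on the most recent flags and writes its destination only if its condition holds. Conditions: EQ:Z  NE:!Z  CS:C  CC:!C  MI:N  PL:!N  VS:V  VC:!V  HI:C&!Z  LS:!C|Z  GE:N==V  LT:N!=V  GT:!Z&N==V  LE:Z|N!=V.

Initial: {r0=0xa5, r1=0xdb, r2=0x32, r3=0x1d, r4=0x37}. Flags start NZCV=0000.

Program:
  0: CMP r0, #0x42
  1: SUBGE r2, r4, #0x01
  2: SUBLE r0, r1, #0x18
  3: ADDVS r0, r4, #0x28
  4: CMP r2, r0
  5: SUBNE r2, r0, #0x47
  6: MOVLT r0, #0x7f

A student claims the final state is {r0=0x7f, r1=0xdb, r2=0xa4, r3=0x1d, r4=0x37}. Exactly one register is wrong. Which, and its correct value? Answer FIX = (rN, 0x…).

0: ✓ CMP  NZCV=0011
1: · SUBGE
2: ✓ SUBLE  r0←0xc3
3: ✓ ADDVS  r0←0x5f
4: ✓ CMP  NZCV=1000
5: ✓ SUBNE  r2←0x18
6: ✓ MOVLT  r0←0x7f

FIX = (r2, 0x18)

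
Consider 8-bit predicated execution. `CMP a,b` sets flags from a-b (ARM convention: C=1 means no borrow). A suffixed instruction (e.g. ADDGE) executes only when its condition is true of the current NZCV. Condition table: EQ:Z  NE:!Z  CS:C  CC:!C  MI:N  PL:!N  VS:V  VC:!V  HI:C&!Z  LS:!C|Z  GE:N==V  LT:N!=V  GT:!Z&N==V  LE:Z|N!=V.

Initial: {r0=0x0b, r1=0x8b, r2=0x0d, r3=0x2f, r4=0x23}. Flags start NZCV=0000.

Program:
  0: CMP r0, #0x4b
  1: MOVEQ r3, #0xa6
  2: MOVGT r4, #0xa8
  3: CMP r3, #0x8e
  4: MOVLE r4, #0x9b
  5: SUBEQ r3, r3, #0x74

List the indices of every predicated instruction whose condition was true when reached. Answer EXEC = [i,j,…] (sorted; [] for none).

EXEC = []

[0] flags=1000 → (cmp)
[1] flags=1000 EQ?F → skip
[2] flags=1000 GT?F → skip
[3] flags=1001 → (cmp)
[4] flags=1001 LE?F → skip
[5] flags=1001 EQ?F → skip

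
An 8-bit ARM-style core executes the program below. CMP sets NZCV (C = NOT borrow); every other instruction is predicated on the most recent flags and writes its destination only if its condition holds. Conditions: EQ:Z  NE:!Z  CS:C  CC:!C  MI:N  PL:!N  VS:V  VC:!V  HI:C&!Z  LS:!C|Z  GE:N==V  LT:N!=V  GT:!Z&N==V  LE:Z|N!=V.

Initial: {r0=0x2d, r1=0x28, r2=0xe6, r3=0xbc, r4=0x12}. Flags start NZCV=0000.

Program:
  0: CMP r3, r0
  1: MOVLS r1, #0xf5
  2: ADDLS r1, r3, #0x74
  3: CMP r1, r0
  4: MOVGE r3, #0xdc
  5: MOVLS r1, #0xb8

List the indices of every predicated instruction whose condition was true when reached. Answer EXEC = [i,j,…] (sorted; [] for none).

EXEC = [5]

[0] flags=1010 → (cmp)
[1] flags=1010 LS?F → skip
[2] flags=1010 LS?F → skip
[3] flags=1000 → (cmp)
[4] flags=1000 GE?F → skip
[5] flags=1000 LS?T → r1=0xb8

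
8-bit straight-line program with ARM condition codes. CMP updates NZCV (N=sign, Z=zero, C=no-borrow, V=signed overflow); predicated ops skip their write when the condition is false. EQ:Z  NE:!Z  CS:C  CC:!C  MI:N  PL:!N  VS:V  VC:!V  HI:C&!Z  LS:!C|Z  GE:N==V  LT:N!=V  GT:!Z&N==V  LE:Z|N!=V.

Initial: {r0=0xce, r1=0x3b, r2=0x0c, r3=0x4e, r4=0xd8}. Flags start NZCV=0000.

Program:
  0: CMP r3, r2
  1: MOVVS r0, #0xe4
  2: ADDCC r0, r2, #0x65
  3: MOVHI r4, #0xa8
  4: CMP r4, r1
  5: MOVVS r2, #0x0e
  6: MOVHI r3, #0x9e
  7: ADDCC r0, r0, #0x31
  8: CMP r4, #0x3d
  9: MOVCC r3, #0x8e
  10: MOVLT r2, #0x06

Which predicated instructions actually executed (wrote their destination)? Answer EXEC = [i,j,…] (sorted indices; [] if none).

0: ✓ CMP  NZCV=0010
1: · MOVVS
2: · ADDCC
3: ✓ MOVHI  r4←0xa8
4: ✓ CMP  NZCV=0011
5: ✓ MOVVS  r2←0x0e
6: ✓ MOVHI  r3←0x9e
7: · ADDCC
8: ✓ CMP  NZCV=0011
9: · MOVCC
10: ✓ MOVLT  r2←0x06

EXEC = [3,5,6,10]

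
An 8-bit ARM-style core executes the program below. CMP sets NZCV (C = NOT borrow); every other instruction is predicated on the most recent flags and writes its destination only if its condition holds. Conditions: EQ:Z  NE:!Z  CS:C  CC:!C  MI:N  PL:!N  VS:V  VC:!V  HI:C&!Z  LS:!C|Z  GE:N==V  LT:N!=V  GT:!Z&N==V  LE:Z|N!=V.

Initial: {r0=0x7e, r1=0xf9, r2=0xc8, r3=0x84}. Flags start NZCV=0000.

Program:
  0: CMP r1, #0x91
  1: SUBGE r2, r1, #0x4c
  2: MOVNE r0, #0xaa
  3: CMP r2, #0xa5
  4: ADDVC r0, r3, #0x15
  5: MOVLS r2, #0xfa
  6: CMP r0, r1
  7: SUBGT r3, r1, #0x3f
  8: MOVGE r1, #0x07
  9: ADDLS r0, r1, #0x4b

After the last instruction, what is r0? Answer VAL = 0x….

VAL = 0x44

0: ✓ CMP  NZCV=0010
1: ✓ SUBGE  r2←0xad
2: ✓ MOVNE  r0←0xaa
3: ✓ CMP  NZCV=0010
4: ✓ ADDVC  r0←0x99
5: · MOVLS
6: ✓ CMP  NZCV=1000
7: · SUBGT
8: · MOVGE
9: ✓ ADDLS  r0←0x44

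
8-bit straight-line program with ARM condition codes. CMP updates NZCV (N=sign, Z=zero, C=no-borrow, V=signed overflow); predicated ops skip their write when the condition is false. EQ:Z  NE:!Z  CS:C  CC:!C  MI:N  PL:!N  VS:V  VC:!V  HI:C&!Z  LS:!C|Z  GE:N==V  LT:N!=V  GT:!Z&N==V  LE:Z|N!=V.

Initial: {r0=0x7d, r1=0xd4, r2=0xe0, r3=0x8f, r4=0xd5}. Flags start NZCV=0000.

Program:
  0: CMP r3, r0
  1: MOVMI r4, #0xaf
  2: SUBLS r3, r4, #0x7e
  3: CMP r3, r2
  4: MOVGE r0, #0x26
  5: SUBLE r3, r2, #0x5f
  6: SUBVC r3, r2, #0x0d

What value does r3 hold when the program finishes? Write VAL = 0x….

VAL = 0xd3

0: ✓ CMP  NZCV=0011
1: · MOVMI
2: · SUBLS
3: ✓ CMP  NZCV=1000
4: · MOVGE
5: ✓ SUBLE  r3←0x81
6: ✓ SUBVC  r3←0xd3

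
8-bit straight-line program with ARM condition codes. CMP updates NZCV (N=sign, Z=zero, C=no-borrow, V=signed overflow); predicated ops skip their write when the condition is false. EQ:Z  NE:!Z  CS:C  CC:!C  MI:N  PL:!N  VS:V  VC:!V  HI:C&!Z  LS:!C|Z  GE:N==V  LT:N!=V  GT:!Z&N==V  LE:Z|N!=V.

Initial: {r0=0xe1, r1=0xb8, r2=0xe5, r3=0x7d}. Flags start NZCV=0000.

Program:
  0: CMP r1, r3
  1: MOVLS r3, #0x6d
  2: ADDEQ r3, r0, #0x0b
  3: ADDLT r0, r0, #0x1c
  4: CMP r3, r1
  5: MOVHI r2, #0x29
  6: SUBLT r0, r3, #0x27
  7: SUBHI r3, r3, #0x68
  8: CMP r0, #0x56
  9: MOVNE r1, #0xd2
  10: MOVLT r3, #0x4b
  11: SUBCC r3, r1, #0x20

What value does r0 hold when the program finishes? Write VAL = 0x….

VAL = 0xfd

0: ✓ CMP  NZCV=0011
1: · MOVLS
2: · ADDEQ
3: ✓ ADDLT  r0←0xfd
4: ✓ CMP  NZCV=1001
5: · MOVHI
6: · SUBLT
7: · SUBHI
8: ✓ CMP  NZCV=1010
9: ✓ MOVNE  r1←0xd2
10: ✓ MOVLT  r3←0x4b
11: · SUBCC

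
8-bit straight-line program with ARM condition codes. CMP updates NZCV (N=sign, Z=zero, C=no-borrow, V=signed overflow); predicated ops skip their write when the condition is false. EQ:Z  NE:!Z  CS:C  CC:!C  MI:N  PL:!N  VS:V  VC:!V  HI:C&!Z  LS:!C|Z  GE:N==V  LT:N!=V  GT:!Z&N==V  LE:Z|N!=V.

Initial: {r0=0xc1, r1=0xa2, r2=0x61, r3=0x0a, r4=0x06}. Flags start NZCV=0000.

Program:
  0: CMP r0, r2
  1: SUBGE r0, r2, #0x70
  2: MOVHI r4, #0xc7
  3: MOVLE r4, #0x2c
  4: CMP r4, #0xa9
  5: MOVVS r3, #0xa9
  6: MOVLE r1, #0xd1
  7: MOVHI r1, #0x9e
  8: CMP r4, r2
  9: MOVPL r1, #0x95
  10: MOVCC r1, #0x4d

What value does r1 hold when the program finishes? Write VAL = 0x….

VAL = 0x4d

0: ✓ CMP  NZCV=0011
1: · SUBGE
2: ✓ MOVHI  r4←0xc7
3: ✓ MOVLE  r4←0x2c
4: ✓ CMP  NZCV=1001
5: ✓ MOVVS  r3←0xa9
6: · MOVLE
7: · MOVHI
8: ✓ CMP  NZCV=1000
9: · MOVPL
10: ✓ MOVCC  r1←0x4d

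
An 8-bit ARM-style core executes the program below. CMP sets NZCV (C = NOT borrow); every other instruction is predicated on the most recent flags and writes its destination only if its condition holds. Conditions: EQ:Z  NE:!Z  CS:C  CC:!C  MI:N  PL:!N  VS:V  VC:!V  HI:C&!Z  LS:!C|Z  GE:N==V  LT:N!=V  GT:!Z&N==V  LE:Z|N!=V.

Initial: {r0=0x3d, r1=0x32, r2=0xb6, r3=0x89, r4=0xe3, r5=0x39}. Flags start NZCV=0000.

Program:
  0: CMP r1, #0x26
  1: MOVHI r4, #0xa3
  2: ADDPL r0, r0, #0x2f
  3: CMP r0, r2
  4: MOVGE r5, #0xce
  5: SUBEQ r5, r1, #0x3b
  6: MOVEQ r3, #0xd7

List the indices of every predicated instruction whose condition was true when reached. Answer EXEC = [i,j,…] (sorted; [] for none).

[0] flags=0010 → (cmp)
[1] flags=0010 HI?T → r4=0xa3
[2] flags=0010 PL?T → r0=0x6c
[3] flags=1001 → (cmp)
[4] flags=1001 GE?T → r5=0xce
[5] flags=1001 EQ?F → skip
[6] flags=1001 EQ?F → skip

EXEC = [1,2,4]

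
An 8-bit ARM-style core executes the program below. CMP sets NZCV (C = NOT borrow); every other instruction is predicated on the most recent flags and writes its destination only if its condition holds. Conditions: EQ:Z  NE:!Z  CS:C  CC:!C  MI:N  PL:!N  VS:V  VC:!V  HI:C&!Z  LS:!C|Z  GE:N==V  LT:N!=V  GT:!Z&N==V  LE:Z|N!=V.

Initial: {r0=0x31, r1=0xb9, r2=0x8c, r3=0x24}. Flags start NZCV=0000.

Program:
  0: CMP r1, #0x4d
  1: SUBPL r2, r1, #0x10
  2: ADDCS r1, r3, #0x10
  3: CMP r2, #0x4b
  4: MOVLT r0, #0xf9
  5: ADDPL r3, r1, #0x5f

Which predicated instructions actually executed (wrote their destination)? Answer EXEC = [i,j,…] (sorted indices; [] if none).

EXEC = [1,2,4,5]

0: ✓ CMP  NZCV=0011
1: ✓ SUBPL  r2←0xa9
2: ✓ ADDCS  r1←0x34
3: ✓ CMP  NZCV=0011
4: ✓ MOVLT  r0←0xf9
5: ✓ ADDPL  r3←0x93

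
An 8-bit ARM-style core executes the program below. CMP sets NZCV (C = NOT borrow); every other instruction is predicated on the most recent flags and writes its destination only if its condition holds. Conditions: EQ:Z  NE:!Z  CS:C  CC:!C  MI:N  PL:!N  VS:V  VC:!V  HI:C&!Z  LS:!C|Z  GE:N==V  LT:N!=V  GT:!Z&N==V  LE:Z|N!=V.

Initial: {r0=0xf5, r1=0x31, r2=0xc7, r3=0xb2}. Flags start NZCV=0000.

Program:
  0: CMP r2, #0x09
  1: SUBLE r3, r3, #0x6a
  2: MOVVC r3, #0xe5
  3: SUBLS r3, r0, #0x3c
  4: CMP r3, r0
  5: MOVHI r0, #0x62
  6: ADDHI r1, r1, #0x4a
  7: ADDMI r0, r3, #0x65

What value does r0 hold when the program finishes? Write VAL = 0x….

VAL = 0x4a

[0] flags=1010 → (cmp)
[1] flags=1010 LE?T → r3=0x48
[2] flags=1010 VC?T → r3=0xe5
[3] flags=1010 LS?F → skip
[4] flags=1000 → (cmp)
[5] flags=1000 HI?F → skip
[6] flags=1000 HI?F → skip
[7] flags=1000 MI?T → r0=0x4a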